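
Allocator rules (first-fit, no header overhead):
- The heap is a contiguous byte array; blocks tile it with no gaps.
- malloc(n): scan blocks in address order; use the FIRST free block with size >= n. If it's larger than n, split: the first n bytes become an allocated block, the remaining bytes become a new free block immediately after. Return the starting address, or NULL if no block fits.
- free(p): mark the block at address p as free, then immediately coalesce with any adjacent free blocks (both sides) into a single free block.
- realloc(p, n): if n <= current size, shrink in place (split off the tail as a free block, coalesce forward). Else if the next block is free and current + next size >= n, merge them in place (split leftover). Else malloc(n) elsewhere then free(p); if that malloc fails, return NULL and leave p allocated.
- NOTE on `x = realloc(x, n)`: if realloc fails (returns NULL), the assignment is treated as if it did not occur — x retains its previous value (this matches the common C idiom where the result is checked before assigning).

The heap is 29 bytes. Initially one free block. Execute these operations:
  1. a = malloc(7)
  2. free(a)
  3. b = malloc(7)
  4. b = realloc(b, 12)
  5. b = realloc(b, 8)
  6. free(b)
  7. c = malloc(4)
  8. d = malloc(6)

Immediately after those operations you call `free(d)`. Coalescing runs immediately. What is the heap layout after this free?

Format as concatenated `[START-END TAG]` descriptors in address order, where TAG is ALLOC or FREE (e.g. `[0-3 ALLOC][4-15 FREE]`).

Op 1: a = malloc(7) -> a = 0; heap: [0-6 ALLOC][7-28 FREE]
Op 2: free(a) -> (freed a); heap: [0-28 FREE]
Op 3: b = malloc(7) -> b = 0; heap: [0-6 ALLOC][7-28 FREE]
Op 4: b = realloc(b, 12) -> b = 0; heap: [0-11 ALLOC][12-28 FREE]
Op 5: b = realloc(b, 8) -> b = 0; heap: [0-7 ALLOC][8-28 FREE]
Op 6: free(b) -> (freed b); heap: [0-28 FREE]
Op 7: c = malloc(4) -> c = 0; heap: [0-3 ALLOC][4-28 FREE]
Op 8: d = malloc(6) -> d = 4; heap: [0-3 ALLOC][4-9 ALLOC][10-28 FREE]
free(d): d = 4 -> block [4-9 ALLOC]; mark free, coalesce with adjacent free neighbors -> [0-3 ALLOC][4-28 FREE]

Answer: [0-3 ALLOC][4-28 FREE]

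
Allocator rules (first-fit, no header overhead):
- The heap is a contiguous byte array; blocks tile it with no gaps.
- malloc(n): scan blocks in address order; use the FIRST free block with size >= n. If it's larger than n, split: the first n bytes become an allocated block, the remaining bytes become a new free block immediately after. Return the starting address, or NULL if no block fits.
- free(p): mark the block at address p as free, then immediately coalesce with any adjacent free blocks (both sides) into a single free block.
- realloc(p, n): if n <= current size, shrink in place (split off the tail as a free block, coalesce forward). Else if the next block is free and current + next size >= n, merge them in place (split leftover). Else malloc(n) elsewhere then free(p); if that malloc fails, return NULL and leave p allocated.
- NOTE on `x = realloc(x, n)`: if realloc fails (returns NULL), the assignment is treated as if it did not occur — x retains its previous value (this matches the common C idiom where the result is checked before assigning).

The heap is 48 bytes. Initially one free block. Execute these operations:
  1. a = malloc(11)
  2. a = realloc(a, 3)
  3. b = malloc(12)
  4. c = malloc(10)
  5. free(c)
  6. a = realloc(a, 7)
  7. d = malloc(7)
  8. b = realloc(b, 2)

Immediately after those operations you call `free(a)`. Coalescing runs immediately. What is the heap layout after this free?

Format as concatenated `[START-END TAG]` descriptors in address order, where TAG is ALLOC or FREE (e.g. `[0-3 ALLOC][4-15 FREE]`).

Answer: [0-2 FREE][3-4 ALLOC][5-21 FREE][22-28 ALLOC][29-47 FREE]

Derivation:
Op 1: a = malloc(11) -> a = 0; heap: [0-10 ALLOC][11-47 FREE]
Op 2: a = realloc(a, 3) -> a = 0; heap: [0-2 ALLOC][3-47 FREE]
Op 3: b = malloc(12) -> b = 3; heap: [0-2 ALLOC][3-14 ALLOC][15-47 FREE]
Op 4: c = malloc(10) -> c = 15; heap: [0-2 ALLOC][3-14 ALLOC][15-24 ALLOC][25-47 FREE]
Op 5: free(c) -> (freed c); heap: [0-2 ALLOC][3-14 ALLOC][15-47 FREE]
Op 6: a = realloc(a, 7) -> a = 15; heap: [0-2 FREE][3-14 ALLOC][15-21 ALLOC][22-47 FREE]
Op 7: d = malloc(7) -> d = 22; heap: [0-2 FREE][3-14 ALLOC][15-21 ALLOC][22-28 ALLOC][29-47 FREE]
Op 8: b = realloc(b, 2) -> b = 3; heap: [0-2 FREE][3-4 ALLOC][5-14 FREE][15-21 ALLOC][22-28 ALLOC][29-47 FREE]
free(a): a = 15 -> block [15-21 ALLOC]; mark free, coalesce with adjacent free neighbors -> [0-2 FREE][3-4 ALLOC][5-21 FREE][22-28 ALLOC][29-47 FREE]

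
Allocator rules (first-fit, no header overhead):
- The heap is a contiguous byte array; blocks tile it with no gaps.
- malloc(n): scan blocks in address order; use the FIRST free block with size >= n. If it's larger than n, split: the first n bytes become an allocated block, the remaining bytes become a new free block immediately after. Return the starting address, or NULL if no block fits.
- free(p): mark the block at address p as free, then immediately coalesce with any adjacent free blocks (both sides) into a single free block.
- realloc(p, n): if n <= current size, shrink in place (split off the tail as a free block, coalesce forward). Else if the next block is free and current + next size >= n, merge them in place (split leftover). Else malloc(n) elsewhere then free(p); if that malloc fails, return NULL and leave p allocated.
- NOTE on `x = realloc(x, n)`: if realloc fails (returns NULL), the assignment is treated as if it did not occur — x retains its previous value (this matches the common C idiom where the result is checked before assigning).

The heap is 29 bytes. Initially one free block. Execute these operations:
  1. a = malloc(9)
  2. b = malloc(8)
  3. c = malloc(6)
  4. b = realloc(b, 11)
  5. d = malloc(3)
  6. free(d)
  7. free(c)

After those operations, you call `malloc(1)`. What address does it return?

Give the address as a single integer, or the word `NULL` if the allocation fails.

Answer: 17

Derivation:
Op 1: a = malloc(9) -> a = 0; heap: [0-8 ALLOC][9-28 FREE]
Op 2: b = malloc(8) -> b = 9; heap: [0-8 ALLOC][9-16 ALLOC][17-28 FREE]
Op 3: c = malloc(6) -> c = 17; heap: [0-8 ALLOC][9-16 ALLOC][17-22 ALLOC][23-28 FREE]
Op 4: b = realloc(b, 11) -> NULL (b unchanged); heap: [0-8 ALLOC][9-16 ALLOC][17-22 ALLOC][23-28 FREE]
Op 5: d = malloc(3) -> d = 23; heap: [0-8 ALLOC][9-16 ALLOC][17-22 ALLOC][23-25 ALLOC][26-28 FREE]
Op 6: free(d) -> (freed d); heap: [0-8 ALLOC][9-16 ALLOC][17-22 ALLOC][23-28 FREE]
Op 7: free(c) -> (freed c); heap: [0-8 ALLOC][9-16 ALLOC][17-28 FREE]
malloc(1): first-fit scan over [0-8 ALLOC][9-16 ALLOC][17-28 FREE] -> 17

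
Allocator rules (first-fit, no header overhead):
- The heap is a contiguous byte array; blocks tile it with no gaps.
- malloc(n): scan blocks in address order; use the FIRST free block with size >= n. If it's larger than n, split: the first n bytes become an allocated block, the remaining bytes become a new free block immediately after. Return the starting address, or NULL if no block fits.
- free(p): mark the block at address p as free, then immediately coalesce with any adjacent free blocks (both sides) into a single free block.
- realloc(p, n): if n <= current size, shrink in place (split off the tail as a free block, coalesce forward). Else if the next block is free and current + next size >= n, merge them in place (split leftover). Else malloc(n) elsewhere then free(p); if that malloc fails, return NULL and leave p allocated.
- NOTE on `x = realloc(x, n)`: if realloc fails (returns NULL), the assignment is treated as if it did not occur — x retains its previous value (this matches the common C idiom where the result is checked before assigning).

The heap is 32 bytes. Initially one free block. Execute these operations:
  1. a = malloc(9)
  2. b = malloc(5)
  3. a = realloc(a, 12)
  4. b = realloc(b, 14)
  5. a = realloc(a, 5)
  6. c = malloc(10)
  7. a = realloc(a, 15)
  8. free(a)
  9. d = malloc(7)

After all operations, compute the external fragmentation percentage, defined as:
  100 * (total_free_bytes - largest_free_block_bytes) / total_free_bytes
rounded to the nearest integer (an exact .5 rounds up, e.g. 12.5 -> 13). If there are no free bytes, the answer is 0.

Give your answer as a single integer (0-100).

Answer: 50

Derivation:
Op 1: a = malloc(9) -> a = 0; heap: [0-8 ALLOC][9-31 FREE]
Op 2: b = malloc(5) -> b = 9; heap: [0-8 ALLOC][9-13 ALLOC][14-31 FREE]
Op 3: a = realloc(a, 12) -> a = 14; heap: [0-8 FREE][9-13 ALLOC][14-25 ALLOC][26-31 FREE]
Op 4: b = realloc(b, 14) -> NULL (b unchanged); heap: [0-8 FREE][9-13 ALLOC][14-25 ALLOC][26-31 FREE]
Op 5: a = realloc(a, 5) -> a = 14; heap: [0-8 FREE][9-13 ALLOC][14-18 ALLOC][19-31 FREE]
Op 6: c = malloc(10) -> c = 19; heap: [0-8 FREE][9-13 ALLOC][14-18 ALLOC][19-28 ALLOC][29-31 FREE]
Op 7: a = realloc(a, 15) -> NULL (a unchanged); heap: [0-8 FREE][9-13 ALLOC][14-18 ALLOC][19-28 ALLOC][29-31 FREE]
Op 8: free(a) -> (freed a); heap: [0-8 FREE][9-13 ALLOC][14-18 FREE][19-28 ALLOC][29-31 FREE]
Op 9: d = malloc(7) -> d = 0; heap: [0-6 ALLOC][7-8 FREE][9-13 ALLOC][14-18 FREE][19-28 ALLOC][29-31 FREE]
Free blocks: [2 5 3] total_free=10 largest=5 -> 100*(10-5)/10 = 500/10 = 50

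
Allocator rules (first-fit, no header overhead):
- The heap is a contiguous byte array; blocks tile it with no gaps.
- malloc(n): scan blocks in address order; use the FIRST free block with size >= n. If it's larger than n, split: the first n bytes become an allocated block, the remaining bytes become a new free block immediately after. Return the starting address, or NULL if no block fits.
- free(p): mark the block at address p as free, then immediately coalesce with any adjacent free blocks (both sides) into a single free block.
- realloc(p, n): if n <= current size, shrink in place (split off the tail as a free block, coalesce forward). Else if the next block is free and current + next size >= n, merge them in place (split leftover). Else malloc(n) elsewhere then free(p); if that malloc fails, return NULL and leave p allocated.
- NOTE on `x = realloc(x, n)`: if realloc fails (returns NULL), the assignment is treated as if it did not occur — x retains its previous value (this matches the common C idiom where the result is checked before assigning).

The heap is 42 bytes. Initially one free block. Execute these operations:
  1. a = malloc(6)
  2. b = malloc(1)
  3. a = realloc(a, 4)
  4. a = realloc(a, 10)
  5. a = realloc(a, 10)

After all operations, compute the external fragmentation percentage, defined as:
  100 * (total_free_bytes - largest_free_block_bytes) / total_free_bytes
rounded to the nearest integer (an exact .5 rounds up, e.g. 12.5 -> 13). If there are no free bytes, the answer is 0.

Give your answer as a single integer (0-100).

Op 1: a = malloc(6) -> a = 0; heap: [0-5 ALLOC][6-41 FREE]
Op 2: b = malloc(1) -> b = 6; heap: [0-5 ALLOC][6-6 ALLOC][7-41 FREE]
Op 3: a = realloc(a, 4) -> a = 0; heap: [0-3 ALLOC][4-5 FREE][6-6 ALLOC][7-41 FREE]
Op 4: a = realloc(a, 10) -> a = 7; heap: [0-5 FREE][6-6 ALLOC][7-16 ALLOC][17-41 FREE]
Op 5: a = realloc(a, 10) -> a = 7; heap: [0-5 FREE][6-6 ALLOC][7-16 ALLOC][17-41 FREE]
Free blocks: [6 25] total_free=31 largest=25 -> 100*(31-25)/31 = 600/31 ≈ 19.355 -> rounds to 19

Answer: 19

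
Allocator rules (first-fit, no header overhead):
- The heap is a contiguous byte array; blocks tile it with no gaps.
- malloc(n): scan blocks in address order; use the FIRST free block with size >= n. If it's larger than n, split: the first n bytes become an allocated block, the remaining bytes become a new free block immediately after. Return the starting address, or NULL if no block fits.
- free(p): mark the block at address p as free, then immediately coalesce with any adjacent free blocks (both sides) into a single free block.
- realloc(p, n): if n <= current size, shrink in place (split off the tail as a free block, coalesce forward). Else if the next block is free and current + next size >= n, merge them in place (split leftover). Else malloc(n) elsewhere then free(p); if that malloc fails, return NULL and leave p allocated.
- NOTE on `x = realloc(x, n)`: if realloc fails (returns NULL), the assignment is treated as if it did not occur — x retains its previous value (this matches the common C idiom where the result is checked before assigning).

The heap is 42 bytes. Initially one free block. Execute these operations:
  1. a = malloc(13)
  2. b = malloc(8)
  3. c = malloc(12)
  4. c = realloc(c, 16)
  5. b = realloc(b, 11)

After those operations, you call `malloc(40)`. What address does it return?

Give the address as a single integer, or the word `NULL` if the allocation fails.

Op 1: a = malloc(13) -> a = 0; heap: [0-12 ALLOC][13-41 FREE]
Op 2: b = malloc(8) -> b = 13; heap: [0-12 ALLOC][13-20 ALLOC][21-41 FREE]
Op 3: c = malloc(12) -> c = 21; heap: [0-12 ALLOC][13-20 ALLOC][21-32 ALLOC][33-41 FREE]
Op 4: c = realloc(c, 16) -> c = 21; heap: [0-12 ALLOC][13-20 ALLOC][21-36 ALLOC][37-41 FREE]
Op 5: b = realloc(b, 11) -> NULL (b unchanged); heap: [0-12 ALLOC][13-20 ALLOC][21-36 ALLOC][37-41 FREE]
malloc(40): first-fit scan over [0-12 ALLOC][13-20 ALLOC][21-36 ALLOC][37-41 FREE] -> NULL

Answer: NULL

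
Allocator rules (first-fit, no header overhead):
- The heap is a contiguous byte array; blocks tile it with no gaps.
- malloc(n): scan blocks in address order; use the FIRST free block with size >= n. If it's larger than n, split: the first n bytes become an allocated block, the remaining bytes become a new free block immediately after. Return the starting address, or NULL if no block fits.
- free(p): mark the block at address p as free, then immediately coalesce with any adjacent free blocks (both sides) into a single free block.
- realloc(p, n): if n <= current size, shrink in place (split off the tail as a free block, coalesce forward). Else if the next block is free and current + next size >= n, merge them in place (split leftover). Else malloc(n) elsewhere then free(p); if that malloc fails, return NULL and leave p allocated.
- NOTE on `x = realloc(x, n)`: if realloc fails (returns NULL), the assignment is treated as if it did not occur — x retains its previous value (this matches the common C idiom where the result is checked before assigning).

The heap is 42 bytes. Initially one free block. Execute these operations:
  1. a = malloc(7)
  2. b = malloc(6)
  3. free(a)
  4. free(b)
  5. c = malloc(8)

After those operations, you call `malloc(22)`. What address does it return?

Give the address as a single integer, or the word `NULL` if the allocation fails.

Answer: 8

Derivation:
Op 1: a = malloc(7) -> a = 0; heap: [0-6 ALLOC][7-41 FREE]
Op 2: b = malloc(6) -> b = 7; heap: [0-6 ALLOC][7-12 ALLOC][13-41 FREE]
Op 3: free(a) -> (freed a); heap: [0-6 FREE][7-12 ALLOC][13-41 FREE]
Op 4: free(b) -> (freed b); heap: [0-41 FREE]
Op 5: c = malloc(8) -> c = 0; heap: [0-7 ALLOC][8-41 FREE]
malloc(22): first-fit scan over [0-7 ALLOC][8-41 FREE] -> 8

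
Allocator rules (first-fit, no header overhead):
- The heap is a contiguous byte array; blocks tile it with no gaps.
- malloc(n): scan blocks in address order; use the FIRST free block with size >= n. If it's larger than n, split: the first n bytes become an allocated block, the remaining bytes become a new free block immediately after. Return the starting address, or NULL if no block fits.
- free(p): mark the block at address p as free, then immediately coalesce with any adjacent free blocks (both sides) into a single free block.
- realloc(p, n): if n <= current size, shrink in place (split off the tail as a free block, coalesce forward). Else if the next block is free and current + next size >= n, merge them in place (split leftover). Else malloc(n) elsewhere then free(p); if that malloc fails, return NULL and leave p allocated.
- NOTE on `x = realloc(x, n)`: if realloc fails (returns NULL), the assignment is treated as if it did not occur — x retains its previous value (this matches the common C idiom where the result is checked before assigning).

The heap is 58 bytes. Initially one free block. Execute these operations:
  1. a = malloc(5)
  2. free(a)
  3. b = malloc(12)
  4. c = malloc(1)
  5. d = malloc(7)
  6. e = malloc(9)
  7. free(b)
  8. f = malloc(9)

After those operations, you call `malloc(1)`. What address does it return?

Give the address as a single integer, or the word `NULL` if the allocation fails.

Answer: 9

Derivation:
Op 1: a = malloc(5) -> a = 0; heap: [0-4 ALLOC][5-57 FREE]
Op 2: free(a) -> (freed a); heap: [0-57 FREE]
Op 3: b = malloc(12) -> b = 0; heap: [0-11 ALLOC][12-57 FREE]
Op 4: c = malloc(1) -> c = 12; heap: [0-11 ALLOC][12-12 ALLOC][13-57 FREE]
Op 5: d = malloc(7) -> d = 13; heap: [0-11 ALLOC][12-12 ALLOC][13-19 ALLOC][20-57 FREE]
Op 6: e = malloc(9) -> e = 20; heap: [0-11 ALLOC][12-12 ALLOC][13-19 ALLOC][20-28 ALLOC][29-57 FREE]
Op 7: free(b) -> (freed b); heap: [0-11 FREE][12-12 ALLOC][13-19 ALLOC][20-28 ALLOC][29-57 FREE]
Op 8: f = malloc(9) -> f = 0; heap: [0-8 ALLOC][9-11 FREE][12-12 ALLOC][13-19 ALLOC][20-28 ALLOC][29-57 FREE]
malloc(1): first-fit scan over [0-8 ALLOC][9-11 FREE][12-12 ALLOC][13-19 ALLOC][20-28 ALLOC][29-57 FREE] -> 9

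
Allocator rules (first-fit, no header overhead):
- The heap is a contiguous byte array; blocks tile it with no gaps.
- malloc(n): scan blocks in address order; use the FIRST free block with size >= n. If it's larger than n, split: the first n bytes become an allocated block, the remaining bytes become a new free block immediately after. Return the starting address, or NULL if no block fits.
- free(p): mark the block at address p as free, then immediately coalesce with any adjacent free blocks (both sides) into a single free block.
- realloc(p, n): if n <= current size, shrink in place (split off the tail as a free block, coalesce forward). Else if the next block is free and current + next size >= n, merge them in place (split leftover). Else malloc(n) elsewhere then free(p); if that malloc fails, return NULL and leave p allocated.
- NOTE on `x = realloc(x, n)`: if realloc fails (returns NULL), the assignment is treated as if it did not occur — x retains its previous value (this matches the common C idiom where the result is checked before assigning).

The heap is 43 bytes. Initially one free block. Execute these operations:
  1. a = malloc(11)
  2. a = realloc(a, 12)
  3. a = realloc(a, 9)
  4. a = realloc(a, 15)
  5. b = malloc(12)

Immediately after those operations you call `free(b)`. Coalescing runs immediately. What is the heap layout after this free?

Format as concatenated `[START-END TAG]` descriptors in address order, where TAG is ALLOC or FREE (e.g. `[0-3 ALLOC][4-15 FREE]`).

Op 1: a = malloc(11) -> a = 0; heap: [0-10 ALLOC][11-42 FREE]
Op 2: a = realloc(a, 12) -> a = 0; heap: [0-11 ALLOC][12-42 FREE]
Op 3: a = realloc(a, 9) -> a = 0; heap: [0-8 ALLOC][9-42 FREE]
Op 4: a = realloc(a, 15) -> a = 0; heap: [0-14 ALLOC][15-42 FREE]
Op 5: b = malloc(12) -> b = 15; heap: [0-14 ALLOC][15-26 ALLOC][27-42 FREE]
free(b): b = 15 -> block [15-26 ALLOC]; mark free, coalesce with adjacent free neighbors -> [0-14 ALLOC][15-42 FREE]

Answer: [0-14 ALLOC][15-42 FREE]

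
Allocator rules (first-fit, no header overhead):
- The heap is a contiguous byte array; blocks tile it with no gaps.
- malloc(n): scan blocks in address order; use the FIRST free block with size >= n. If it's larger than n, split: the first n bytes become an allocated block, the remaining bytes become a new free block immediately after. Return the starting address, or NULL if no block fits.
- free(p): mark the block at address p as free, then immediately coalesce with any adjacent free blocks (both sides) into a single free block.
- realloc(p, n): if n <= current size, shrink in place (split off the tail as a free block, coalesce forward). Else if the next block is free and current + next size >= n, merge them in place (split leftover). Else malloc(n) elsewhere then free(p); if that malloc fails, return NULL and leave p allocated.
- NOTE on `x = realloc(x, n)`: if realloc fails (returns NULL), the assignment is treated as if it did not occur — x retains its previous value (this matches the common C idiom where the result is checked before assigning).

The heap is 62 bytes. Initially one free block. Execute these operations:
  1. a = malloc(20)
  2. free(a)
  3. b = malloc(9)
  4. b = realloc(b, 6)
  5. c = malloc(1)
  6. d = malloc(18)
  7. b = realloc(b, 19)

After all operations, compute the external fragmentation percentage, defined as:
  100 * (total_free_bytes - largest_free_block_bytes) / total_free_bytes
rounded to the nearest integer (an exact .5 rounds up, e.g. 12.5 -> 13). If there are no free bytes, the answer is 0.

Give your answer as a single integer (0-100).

Answer: 25

Derivation:
Op 1: a = malloc(20) -> a = 0; heap: [0-19 ALLOC][20-61 FREE]
Op 2: free(a) -> (freed a); heap: [0-61 FREE]
Op 3: b = malloc(9) -> b = 0; heap: [0-8 ALLOC][9-61 FREE]
Op 4: b = realloc(b, 6) -> b = 0; heap: [0-5 ALLOC][6-61 FREE]
Op 5: c = malloc(1) -> c = 6; heap: [0-5 ALLOC][6-6 ALLOC][7-61 FREE]
Op 6: d = malloc(18) -> d = 7; heap: [0-5 ALLOC][6-6 ALLOC][7-24 ALLOC][25-61 FREE]
Op 7: b = realloc(b, 19) -> b = 25; heap: [0-5 FREE][6-6 ALLOC][7-24 ALLOC][25-43 ALLOC][44-61 FREE]
Free blocks: [6 18] total_free=24 largest=18 -> 100*(24-18)/24 = 600/24 = 25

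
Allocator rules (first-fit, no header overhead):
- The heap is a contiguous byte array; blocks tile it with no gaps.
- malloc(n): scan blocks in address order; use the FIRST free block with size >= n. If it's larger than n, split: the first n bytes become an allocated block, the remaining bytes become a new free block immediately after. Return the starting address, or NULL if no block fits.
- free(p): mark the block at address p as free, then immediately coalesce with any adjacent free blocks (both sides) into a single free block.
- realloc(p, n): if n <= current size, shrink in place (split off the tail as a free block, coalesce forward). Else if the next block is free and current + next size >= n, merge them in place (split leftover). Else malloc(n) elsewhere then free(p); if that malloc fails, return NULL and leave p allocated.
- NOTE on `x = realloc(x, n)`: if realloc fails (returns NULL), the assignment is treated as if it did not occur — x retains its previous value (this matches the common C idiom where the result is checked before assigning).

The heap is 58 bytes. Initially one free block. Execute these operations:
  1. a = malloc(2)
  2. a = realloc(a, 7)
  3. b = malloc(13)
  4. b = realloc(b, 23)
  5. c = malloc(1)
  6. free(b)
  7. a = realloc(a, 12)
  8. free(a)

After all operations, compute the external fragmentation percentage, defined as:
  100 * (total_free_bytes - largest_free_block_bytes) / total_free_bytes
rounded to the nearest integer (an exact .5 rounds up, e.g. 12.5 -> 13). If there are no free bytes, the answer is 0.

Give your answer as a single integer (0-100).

Op 1: a = malloc(2) -> a = 0; heap: [0-1 ALLOC][2-57 FREE]
Op 2: a = realloc(a, 7) -> a = 0; heap: [0-6 ALLOC][7-57 FREE]
Op 3: b = malloc(13) -> b = 7; heap: [0-6 ALLOC][7-19 ALLOC][20-57 FREE]
Op 4: b = realloc(b, 23) -> b = 7; heap: [0-6 ALLOC][7-29 ALLOC][30-57 FREE]
Op 5: c = malloc(1) -> c = 30; heap: [0-6 ALLOC][7-29 ALLOC][30-30 ALLOC][31-57 FREE]
Op 6: free(b) -> (freed b); heap: [0-6 ALLOC][7-29 FREE][30-30 ALLOC][31-57 FREE]
Op 7: a = realloc(a, 12) -> a = 0; heap: [0-11 ALLOC][12-29 FREE][30-30 ALLOC][31-57 FREE]
Op 8: free(a) -> (freed a); heap: [0-29 FREE][30-30 ALLOC][31-57 FREE]
Free blocks: [30 27] total_free=57 largest=30 -> 100*(57-30)/57 = 2700/57 ≈ 47.368 -> rounds to 47

Answer: 47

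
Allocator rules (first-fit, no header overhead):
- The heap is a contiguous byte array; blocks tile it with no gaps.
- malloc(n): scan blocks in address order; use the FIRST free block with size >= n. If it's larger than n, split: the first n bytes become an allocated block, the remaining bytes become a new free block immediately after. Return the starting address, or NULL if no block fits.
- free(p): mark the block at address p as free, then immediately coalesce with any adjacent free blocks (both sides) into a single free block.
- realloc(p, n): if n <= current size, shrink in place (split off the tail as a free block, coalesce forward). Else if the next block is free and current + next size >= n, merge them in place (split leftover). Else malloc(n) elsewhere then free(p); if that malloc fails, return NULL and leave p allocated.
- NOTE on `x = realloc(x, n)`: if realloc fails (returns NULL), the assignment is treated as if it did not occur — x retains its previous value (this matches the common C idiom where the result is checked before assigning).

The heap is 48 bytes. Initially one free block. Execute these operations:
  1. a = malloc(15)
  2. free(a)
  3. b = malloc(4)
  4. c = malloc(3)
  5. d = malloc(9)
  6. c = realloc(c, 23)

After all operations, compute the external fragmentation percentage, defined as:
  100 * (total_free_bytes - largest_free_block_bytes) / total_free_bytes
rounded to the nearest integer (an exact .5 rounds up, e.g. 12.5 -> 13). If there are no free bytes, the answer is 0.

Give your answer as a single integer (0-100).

Op 1: a = malloc(15) -> a = 0; heap: [0-14 ALLOC][15-47 FREE]
Op 2: free(a) -> (freed a); heap: [0-47 FREE]
Op 3: b = malloc(4) -> b = 0; heap: [0-3 ALLOC][4-47 FREE]
Op 4: c = malloc(3) -> c = 4; heap: [0-3 ALLOC][4-6 ALLOC][7-47 FREE]
Op 5: d = malloc(9) -> d = 7; heap: [0-3 ALLOC][4-6 ALLOC][7-15 ALLOC][16-47 FREE]
Op 6: c = realloc(c, 23) -> c = 16; heap: [0-3 ALLOC][4-6 FREE][7-15 ALLOC][16-38 ALLOC][39-47 FREE]
Free blocks: [3 9] total_free=12 largest=9 -> 100*(12-9)/12 = 300/12 = 25

Answer: 25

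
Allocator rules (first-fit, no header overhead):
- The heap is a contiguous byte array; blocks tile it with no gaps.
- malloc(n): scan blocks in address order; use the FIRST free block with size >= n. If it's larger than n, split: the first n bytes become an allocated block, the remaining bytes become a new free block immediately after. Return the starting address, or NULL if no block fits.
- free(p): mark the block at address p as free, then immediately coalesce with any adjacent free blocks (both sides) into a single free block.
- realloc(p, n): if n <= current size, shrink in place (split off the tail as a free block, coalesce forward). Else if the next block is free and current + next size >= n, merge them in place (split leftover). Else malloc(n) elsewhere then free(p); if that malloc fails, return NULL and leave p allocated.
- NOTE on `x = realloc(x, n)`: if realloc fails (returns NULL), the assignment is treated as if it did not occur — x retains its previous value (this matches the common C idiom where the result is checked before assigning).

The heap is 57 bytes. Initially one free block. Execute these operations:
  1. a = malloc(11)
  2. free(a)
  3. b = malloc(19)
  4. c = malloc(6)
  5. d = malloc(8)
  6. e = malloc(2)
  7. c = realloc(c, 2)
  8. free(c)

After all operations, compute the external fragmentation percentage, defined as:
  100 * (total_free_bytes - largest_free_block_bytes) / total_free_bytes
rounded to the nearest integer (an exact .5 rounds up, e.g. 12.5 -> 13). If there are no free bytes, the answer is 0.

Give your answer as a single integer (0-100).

Answer: 21

Derivation:
Op 1: a = malloc(11) -> a = 0; heap: [0-10 ALLOC][11-56 FREE]
Op 2: free(a) -> (freed a); heap: [0-56 FREE]
Op 3: b = malloc(19) -> b = 0; heap: [0-18 ALLOC][19-56 FREE]
Op 4: c = malloc(6) -> c = 19; heap: [0-18 ALLOC][19-24 ALLOC][25-56 FREE]
Op 5: d = malloc(8) -> d = 25; heap: [0-18 ALLOC][19-24 ALLOC][25-32 ALLOC][33-56 FREE]
Op 6: e = malloc(2) -> e = 33; heap: [0-18 ALLOC][19-24 ALLOC][25-32 ALLOC][33-34 ALLOC][35-56 FREE]
Op 7: c = realloc(c, 2) -> c = 19; heap: [0-18 ALLOC][19-20 ALLOC][21-24 FREE][25-32 ALLOC][33-34 ALLOC][35-56 FREE]
Op 8: free(c) -> (freed c); heap: [0-18 ALLOC][19-24 FREE][25-32 ALLOC][33-34 ALLOC][35-56 FREE]
Free blocks: [6 22] total_free=28 largest=22 -> 100*(28-22)/28 = 600/28 ≈ 21.429 -> rounds to 21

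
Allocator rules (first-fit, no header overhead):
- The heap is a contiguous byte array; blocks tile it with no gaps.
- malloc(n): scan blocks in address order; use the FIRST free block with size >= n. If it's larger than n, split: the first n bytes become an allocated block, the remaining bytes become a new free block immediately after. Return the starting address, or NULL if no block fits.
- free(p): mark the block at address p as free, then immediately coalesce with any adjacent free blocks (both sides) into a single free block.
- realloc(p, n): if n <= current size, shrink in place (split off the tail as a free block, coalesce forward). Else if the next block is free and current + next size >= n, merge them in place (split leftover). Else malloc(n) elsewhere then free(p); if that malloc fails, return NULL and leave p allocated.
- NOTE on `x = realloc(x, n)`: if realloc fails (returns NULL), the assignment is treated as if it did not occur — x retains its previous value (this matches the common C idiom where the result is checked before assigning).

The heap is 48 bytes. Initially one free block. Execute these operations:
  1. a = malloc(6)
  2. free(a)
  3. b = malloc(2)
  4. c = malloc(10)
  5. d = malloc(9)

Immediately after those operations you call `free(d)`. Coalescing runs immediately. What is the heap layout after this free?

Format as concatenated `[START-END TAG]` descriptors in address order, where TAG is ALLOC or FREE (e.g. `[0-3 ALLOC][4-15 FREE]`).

Answer: [0-1 ALLOC][2-11 ALLOC][12-47 FREE]

Derivation:
Op 1: a = malloc(6) -> a = 0; heap: [0-5 ALLOC][6-47 FREE]
Op 2: free(a) -> (freed a); heap: [0-47 FREE]
Op 3: b = malloc(2) -> b = 0; heap: [0-1 ALLOC][2-47 FREE]
Op 4: c = malloc(10) -> c = 2; heap: [0-1 ALLOC][2-11 ALLOC][12-47 FREE]
Op 5: d = malloc(9) -> d = 12; heap: [0-1 ALLOC][2-11 ALLOC][12-20 ALLOC][21-47 FREE]
free(d): d = 12 -> block [12-20 ALLOC]; mark free, coalesce with adjacent free neighbors -> [0-1 ALLOC][2-11 ALLOC][12-47 FREE]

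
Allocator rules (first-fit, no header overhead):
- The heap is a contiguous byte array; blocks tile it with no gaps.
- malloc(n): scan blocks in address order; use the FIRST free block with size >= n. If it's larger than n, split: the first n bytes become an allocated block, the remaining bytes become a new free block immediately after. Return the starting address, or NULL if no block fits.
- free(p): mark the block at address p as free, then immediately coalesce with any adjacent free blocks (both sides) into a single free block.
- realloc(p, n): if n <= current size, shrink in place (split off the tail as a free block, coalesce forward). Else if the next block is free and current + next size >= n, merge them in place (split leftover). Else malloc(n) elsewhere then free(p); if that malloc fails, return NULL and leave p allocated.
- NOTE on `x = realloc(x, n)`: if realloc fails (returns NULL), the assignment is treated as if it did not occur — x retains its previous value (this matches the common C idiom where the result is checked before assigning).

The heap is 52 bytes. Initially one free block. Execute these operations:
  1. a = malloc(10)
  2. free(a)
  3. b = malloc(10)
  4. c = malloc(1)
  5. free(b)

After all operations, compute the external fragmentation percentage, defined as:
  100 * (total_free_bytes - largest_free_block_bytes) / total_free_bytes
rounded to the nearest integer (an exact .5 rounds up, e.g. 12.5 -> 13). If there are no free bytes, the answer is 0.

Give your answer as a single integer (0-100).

Answer: 20

Derivation:
Op 1: a = malloc(10) -> a = 0; heap: [0-9 ALLOC][10-51 FREE]
Op 2: free(a) -> (freed a); heap: [0-51 FREE]
Op 3: b = malloc(10) -> b = 0; heap: [0-9 ALLOC][10-51 FREE]
Op 4: c = malloc(1) -> c = 10; heap: [0-9 ALLOC][10-10 ALLOC][11-51 FREE]
Op 5: free(b) -> (freed b); heap: [0-9 FREE][10-10 ALLOC][11-51 FREE]
Free blocks: [10 41] total_free=51 largest=41 -> 100*(51-41)/51 = 1000/51 ≈ 19.608 -> rounds to 20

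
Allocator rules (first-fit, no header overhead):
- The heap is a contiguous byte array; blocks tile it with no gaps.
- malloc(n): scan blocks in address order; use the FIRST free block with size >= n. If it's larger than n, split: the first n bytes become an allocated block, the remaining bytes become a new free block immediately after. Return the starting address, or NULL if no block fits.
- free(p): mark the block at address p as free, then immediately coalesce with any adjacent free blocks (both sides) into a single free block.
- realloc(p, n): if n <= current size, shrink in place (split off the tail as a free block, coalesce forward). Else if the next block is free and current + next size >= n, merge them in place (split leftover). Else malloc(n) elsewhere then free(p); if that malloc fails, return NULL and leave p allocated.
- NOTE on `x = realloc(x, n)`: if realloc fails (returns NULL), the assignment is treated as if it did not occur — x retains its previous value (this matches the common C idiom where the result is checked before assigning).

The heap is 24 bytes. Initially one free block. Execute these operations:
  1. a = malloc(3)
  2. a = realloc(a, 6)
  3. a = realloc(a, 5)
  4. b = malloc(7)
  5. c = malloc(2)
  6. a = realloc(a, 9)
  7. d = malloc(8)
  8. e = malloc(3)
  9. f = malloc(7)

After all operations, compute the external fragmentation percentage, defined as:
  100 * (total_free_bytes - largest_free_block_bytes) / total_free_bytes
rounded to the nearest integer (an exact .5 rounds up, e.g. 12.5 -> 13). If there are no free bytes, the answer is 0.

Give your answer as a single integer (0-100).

Answer: 33

Derivation:
Op 1: a = malloc(3) -> a = 0; heap: [0-2 ALLOC][3-23 FREE]
Op 2: a = realloc(a, 6) -> a = 0; heap: [0-5 ALLOC][6-23 FREE]
Op 3: a = realloc(a, 5) -> a = 0; heap: [0-4 ALLOC][5-23 FREE]
Op 4: b = malloc(7) -> b = 5; heap: [0-4 ALLOC][5-11 ALLOC][12-23 FREE]
Op 5: c = malloc(2) -> c = 12; heap: [0-4 ALLOC][5-11 ALLOC][12-13 ALLOC][14-23 FREE]
Op 6: a = realloc(a, 9) -> a = 14; heap: [0-4 FREE][5-11 ALLOC][12-13 ALLOC][14-22 ALLOC][23-23 FREE]
Op 7: d = malloc(8) -> d = NULL; heap: [0-4 FREE][5-11 ALLOC][12-13 ALLOC][14-22 ALLOC][23-23 FREE]
Op 8: e = malloc(3) -> e = 0; heap: [0-2 ALLOC][3-4 FREE][5-11 ALLOC][12-13 ALLOC][14-22 ALLOC][23-23 FREE]
Op 9: f = malloc(7) -> f = NULL; heap: [0-2 ALLOC][3-4 FREE][5-11 ALLOC][12-13 ALLOC][14-22 ALLOC][23-23 FREE]
Free blocks: [2 1] total_free=3 largest=2 -> 100*(3-2)/3 = 100/3 ≈ 33.333 -> rounds to 33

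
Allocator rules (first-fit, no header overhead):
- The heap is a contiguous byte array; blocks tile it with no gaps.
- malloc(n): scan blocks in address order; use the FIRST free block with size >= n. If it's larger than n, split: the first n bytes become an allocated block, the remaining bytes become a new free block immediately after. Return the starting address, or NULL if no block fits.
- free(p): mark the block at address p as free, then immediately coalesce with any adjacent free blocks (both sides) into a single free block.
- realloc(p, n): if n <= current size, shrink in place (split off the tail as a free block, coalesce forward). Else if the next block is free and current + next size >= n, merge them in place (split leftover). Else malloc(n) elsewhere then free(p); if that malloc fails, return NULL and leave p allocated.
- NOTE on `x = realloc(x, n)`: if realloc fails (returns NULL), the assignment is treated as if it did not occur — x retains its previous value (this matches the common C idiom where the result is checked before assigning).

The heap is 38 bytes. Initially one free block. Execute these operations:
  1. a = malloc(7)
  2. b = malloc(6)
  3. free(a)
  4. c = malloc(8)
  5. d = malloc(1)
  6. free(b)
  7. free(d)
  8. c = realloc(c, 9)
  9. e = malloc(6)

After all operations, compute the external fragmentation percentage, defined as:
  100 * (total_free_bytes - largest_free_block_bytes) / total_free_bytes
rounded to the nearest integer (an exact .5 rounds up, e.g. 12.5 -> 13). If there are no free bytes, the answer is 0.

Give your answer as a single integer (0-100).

Op 1: a = malloc(7) -> a = 0; heap: [0-6 ALLOC][7-37 FREE]
Op 2: b = malloc(6) -> b = 7; heap: [0-6 ALLOC][7-12 ALLOC][13-37 FREE]
Op 3: free(a) -> (freed a); heap: [0-6 FREE][7-12 ALLOC][13-37 FREE]
Op 4: c = malloc(8) -> c = 13; heap: [0-6 FREE][7-12 ALLOC][13-20 ALLOC][21-37 FREE]
Op 5: d = malloc(1) -> d = 0; heap: [0-0 ALLOC][1-6 FREE][7-12 ALLOC][13-20 ALLOC][21-37 FREE]
Op 6: free(b) -> (freed b); heap: [0-0 ALLOC][1-12 FREE][13-20 ALLOC][21-37 FREE]
Op 7: free(d) -> (freed d); heap: [0-12 FREE][13-20 ALLOC][21-37 FREE]
Op 8: c = realloc(c, 9) -> c = 13; heap: [0-12 FREE][13-21 ALLOC][22-37 FREE]
Op 9: e = malloc(6) -> e = 0; heap: [0-5 ALLOC][6-12 FREE][13-21 ALLOC][22-37 FREE]
Free blocks: [7 16] total_free=23 largest=16 -> 100*(23-16)/23 = 700/23 ≈ 30.435 -> rounds to 30

Answer: 30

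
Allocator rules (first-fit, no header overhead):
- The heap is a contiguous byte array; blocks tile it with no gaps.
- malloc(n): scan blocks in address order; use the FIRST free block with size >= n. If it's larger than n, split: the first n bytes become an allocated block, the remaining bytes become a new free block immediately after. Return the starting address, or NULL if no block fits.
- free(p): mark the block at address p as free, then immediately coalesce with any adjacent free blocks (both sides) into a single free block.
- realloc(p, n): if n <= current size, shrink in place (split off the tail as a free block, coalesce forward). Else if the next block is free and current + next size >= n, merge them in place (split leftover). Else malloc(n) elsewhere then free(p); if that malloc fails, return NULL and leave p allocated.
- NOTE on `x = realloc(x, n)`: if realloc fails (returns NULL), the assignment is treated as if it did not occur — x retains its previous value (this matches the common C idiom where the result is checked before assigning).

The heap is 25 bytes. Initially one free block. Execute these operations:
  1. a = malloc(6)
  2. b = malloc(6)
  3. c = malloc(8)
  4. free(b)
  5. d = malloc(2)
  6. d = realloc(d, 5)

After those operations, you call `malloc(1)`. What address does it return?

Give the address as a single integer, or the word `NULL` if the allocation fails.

Op 1: a = malloc(6) -> a = 0; heap: [0-5 ALLOC][6-24 FREE]
Op 2: b = malloc(6) -> b = 6; heap: [0-5 ALLOC][6-11 ALLOC][12-24 FREE]
Op 3: c = malloc(8) -> c = 12; heap: [0-5 ALLOC][6-11 ALLOC][12-19 ALLOC][20-24 FREE]
Op 4: free(b) -> (freed b); heap: [0-5 ALLOC][6-11 FREE][12-19 ALLOC][20-24 FREE]
Op 5: d = malloc(2) -> d = 6; heap: [0-5 ALLOC][6-7 ALLOC][8-11 FREE][12-19 ALLOC][20-24 FREE]
Op 6: d = realloc(d, 5) -> d = 6; heap: [0-5 ALLOC][6-10 ALLOC][11-11 FREE][12-19 ALLOC][20-24 FREE]
malloc(1): first-fit scan over [0-5 ALLOC][6-10 ALLOC][11-11 FREE][12-19 ALLOC][20-24 FREE] -> 11

Answer: 11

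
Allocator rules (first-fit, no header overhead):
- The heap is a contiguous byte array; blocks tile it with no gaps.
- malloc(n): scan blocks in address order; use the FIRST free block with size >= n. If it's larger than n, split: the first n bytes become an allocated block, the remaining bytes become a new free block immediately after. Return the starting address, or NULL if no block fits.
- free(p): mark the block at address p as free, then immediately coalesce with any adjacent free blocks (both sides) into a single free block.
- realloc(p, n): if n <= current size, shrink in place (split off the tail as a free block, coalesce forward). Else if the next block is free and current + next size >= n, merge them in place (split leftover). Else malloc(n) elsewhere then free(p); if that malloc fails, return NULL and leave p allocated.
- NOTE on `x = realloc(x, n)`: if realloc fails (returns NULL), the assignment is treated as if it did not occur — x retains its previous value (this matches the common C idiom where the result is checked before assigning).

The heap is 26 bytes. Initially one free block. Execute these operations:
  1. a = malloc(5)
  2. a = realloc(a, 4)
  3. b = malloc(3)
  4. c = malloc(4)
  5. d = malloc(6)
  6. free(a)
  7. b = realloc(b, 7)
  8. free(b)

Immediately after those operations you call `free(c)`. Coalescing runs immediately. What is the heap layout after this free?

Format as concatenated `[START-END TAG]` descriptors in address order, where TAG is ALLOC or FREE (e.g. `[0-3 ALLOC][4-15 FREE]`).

Answer: [0-10 FREE][11-16 ALLOC][17-25 FREE]

Derivation:
Op 1: a = malloc(5) -> a = 0; heap: [0-4 ALLOC][5-25 FREE]
Op 2: a = realloc(a, 4) -> a = 0; heap: [0-3 ALLOC][4-25 FREE]
Op 3: b = malloc(3) -> b = 4; heap: [0-3 ALLOC][4-6 ALLOC][7-25 FREE]
Op 4: c = malloc(4) -> c = 7; heap: [0-3 ALLOC][4-6 ALLOC][7-10 ALLOC][11-25 FREE]
Op 5: d = malloc(6) -> d = 11; heap: [0-3 ALLOC][4-6 ALLOC][7-10 ALLOC][11-16 ALLOC][17-25 FREE]
Op 6: free(a) -> (freed a); heap: [0-3 FREE][4-6 ALLOC][7-10 ALLOC][11-16 ALLOC][17-25 FREE]
Op 7: b = realloc(b, 7) -> b = 17; heap: [0-6 FREE][7-10 ALLOC][11-16 ALLOC][17-23 ALLOC][24-25 FREE]
Op 8: free(b) -> (freed b); heap: [0-6 FREE][7-10 ALLOC][11-16 ALLOC][17-25 FREE]
free(c): c = 7 -> block [7-10 ALLOC]; mark free, coalesce with adjacent free neighbors -> [0-10 FREE][11-16 ALLOC][17-25 FREE]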